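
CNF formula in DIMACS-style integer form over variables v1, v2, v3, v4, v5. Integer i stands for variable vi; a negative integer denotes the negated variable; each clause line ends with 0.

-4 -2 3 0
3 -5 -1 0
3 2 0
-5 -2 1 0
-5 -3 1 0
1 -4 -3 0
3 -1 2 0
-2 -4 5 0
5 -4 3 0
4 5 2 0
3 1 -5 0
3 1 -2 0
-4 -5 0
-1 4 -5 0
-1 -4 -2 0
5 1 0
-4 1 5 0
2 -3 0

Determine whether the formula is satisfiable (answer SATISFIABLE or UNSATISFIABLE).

Set v1 = True and propagate.
The remaining clauses are satisfied by v2 = True, v3 = False, v4 = False, v5 = False.
So v1 = True  v2 = True  v3 = False  v4 = False  v5 = False is a satisfying assignment.

SATISFIABLE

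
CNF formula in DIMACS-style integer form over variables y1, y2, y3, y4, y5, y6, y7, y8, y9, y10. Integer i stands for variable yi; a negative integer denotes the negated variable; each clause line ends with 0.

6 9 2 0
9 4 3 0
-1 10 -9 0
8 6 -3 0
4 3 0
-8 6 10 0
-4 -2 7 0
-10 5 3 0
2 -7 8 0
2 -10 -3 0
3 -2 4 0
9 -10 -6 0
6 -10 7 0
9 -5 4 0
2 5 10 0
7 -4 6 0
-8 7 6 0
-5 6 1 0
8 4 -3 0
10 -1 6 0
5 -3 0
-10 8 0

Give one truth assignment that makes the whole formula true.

Set y1 = False and propagate.
Set y2 = True and propagate.
Try y3 = True.
  then y5 is forced to True.
  then y6 is forced to True.
For the remaining variables, y4 = True, y7 = True, y8 = False, y9 = True, y10 = False works.

y1=False, y2=True, y3=True, y4=True, y5=True, y6=True, y7=True, y8=False, y9=True, y10=False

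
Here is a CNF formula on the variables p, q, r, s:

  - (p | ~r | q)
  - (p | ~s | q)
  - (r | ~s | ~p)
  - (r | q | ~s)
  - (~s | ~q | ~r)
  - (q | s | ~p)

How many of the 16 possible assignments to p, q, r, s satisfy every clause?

Split on q, then s.
  q=T, s=T: remaining (p,r) ∈ {(F,F)} — 1.
  q=T, s=F: remaining (p,r) ∈ {(F,F); (F,T); (T,F); (T,T)} — 4.
  q=F, s=T: remaining (p,r) ∈ {(T,T)} — 1.
  q=F, s=F: remaining (p,r) ∈ {(F,F)} — 1.
Total: 1 + 4 + 1 + 1 = 7.

7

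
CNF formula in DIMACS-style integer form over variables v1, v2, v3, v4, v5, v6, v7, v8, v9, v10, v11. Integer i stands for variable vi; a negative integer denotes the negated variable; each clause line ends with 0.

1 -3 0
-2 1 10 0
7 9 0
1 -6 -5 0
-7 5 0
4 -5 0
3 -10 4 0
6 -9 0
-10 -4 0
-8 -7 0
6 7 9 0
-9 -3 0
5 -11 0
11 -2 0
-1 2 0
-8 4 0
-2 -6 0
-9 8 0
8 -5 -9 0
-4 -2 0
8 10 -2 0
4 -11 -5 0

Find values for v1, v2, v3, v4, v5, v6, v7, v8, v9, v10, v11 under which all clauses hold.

v1=F  v2=F  v3=F  v4=T  v5=T  v6=F  v7=T  v8=F  v9=F  v10=F  v11=T

Check each clause:
  1. (¬v3 ∨ v1) — ¬v3 is true.
  2. (¬v2 ∨ v1 ∨ v10) — ¬v2 is true.
  3. (v7 ∨ v9) — v7 is true.
  4. (¬v6 ∨ ¬v5 ∨ v1) — ¬v6 is true.
  5. (v5 ∨ ¬v7) — v5 is true.
  6. (v4 ∨ ¬v5) — v4 is true.
  7. (¬v10 ∨ v4 ∨ v3) — v4 is true.
  8. (v6 ∨ ¬v9) — ¬v9 is true.
  9. (¬v4 ∨ ¬v10) — ¬v10 is true.
  10. (¬v8 ∨ ¬v7) — ¬v8 is true.
  11. (v6 ∨ v7 ∨ v9) — v7 is true.
  12. (¬v9 ∨ ¬v3) — ¬v3 is true.
  13. (v5 ∨ ¬v11) — v5 is true.
  14. (¬v2 ∨ v11) — v11 is true.
  15. (v2 ∨ ¬v1) — ¬v1 is true.
  16. (¬v8 ∨ v4) — ¬v8 is true.
  17. (¬v6 ∨ ¬v2) — ¬v6 is true.
  18. (v8 ∨ ¬v9) — ¬v9 is true.
  19. (¬v9 ∨ ¬v5 ∨ v8) — ¬v9 is true.
  20. (¬v2 ∨ ¬v4) — ¬v2 is true.
  21. (v10 ∨ ¬v2 ∨ v8) — ¬v2 is true.
  22. (¬v11 ∨ ¬v5 ∨ v4) — v4 is true.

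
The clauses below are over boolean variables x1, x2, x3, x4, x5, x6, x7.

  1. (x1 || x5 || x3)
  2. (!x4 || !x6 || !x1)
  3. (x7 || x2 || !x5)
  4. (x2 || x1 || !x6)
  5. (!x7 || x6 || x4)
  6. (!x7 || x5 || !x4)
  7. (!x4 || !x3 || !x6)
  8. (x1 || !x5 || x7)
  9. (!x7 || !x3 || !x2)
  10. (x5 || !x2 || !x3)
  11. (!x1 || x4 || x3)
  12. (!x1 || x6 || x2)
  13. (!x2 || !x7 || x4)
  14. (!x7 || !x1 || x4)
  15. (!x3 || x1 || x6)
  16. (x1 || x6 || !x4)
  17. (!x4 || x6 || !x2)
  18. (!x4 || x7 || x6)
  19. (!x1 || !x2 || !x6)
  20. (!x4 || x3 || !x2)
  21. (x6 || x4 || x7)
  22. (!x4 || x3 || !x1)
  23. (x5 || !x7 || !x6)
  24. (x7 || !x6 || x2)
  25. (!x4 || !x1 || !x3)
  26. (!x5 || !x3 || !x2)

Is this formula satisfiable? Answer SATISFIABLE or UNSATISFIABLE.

x4 = True:
  x6 = True:
    propagation gives x1=False, x2=True, x3=False; an empty clause results — contradiction.
  x6 = False:
    propagation gives x1=True, x2=True; an empty clause results — contradiction.
x4 = False:
  x2 = True:
    propagation gives x7=False, x6=True, x1=False, x5=False; an empty clause results — contradiction.
  x2 = False:
    x1 = True:
      propagation gives x3=True, x6=True, x7=False; contradiction.
    x1 = False:
      propagation gives x6=False, x7=False; contradiction.
Every branch closes, so no satisfying assignment exists.

UNSATISFIABLE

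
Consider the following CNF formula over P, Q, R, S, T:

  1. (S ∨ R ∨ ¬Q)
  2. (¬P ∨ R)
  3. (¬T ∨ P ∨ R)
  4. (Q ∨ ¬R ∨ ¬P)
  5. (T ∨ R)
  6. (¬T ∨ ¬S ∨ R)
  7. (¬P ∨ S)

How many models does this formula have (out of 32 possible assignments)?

10

Case analysis on R and P:
  R=T, P=T: remaining (Q,S,T) ∈ {(T,T,F); (T,T,T)} — 2.
  R=T, P=F: Q, S, T free → 2^3 = 8.
  R=F, P=T: a clause becomes empty — 0.
  R=F, P=F: a clause becomes empty — 0.
Total: 2 + 8 + 0 + 0 = 10.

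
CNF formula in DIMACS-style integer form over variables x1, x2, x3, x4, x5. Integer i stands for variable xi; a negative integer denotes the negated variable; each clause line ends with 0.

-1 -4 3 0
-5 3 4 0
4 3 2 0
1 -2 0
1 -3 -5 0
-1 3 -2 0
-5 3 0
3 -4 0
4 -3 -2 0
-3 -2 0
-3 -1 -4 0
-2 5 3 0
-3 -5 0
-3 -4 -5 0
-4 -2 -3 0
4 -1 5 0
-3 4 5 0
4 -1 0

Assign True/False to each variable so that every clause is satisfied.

x1=False, x2=False, x3=True, x4=True, x5=False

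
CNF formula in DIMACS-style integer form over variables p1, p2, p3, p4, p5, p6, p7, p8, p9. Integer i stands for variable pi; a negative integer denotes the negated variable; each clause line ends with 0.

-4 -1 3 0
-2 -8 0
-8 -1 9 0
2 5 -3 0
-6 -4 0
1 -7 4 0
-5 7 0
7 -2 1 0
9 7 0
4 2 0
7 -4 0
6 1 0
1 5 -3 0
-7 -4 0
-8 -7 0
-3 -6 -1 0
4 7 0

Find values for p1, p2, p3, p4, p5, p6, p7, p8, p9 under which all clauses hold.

p1=1, p2=1, p3=1, p4=0, p5=0, p6=0, p7=1, p8=0, p9=1

Check each clause:
  1. {¬p4, p3, ¬p1} — p3 is true.
  2. {¬p2, ¬p8} — ¬p8 is true.
  3. {¬p8, p9, ¬p1} — ¬p8 is true.
  4. {p2, p5, ¬p3} — p2 is true.
  5. {¬p6, ¬p4} — ¬p6 is true.
  6. {p1, p4, ¬p7} — p1 is true.
  7. {p7, ¬p5} — ¬p5 is true.
  8. {p7, p1, ¬p2} — p1 is true.
  9. {p7, p9} — p9 is true.
  10. {p4, p2} — p2 is true.
  11. {p7, ¬p4} — ¬p4 is true.
  12. {p6, p1} — p1 is true.
  13. {p1, ¬p3, p5} — p1 is true.
  14. {¬p4, ¬p7} — ¬p4 is true.
  15. {¬p7, ¬p8} — ¬p8 is true.
  16. {¬p1, ¬p6, ¬p3} — ¬p6 is true.
  17. {p7, p4} — p7 is true.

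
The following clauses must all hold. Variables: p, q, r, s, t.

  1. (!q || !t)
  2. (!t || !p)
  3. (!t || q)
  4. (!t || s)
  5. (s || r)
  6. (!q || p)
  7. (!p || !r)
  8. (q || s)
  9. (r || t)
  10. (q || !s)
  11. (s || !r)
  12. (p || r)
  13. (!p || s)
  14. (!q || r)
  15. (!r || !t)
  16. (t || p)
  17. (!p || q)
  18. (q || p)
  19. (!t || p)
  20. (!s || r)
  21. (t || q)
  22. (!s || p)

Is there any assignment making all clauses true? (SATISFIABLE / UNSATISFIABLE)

p = True:
  propagation gives t=False, r=False; an empty clause results — contradiction.
p = False:
  propagation gives q=False; an empty clause results — contradiction.
Every branch closes, so no satisfying assignment exists.

UNSATISFIABLE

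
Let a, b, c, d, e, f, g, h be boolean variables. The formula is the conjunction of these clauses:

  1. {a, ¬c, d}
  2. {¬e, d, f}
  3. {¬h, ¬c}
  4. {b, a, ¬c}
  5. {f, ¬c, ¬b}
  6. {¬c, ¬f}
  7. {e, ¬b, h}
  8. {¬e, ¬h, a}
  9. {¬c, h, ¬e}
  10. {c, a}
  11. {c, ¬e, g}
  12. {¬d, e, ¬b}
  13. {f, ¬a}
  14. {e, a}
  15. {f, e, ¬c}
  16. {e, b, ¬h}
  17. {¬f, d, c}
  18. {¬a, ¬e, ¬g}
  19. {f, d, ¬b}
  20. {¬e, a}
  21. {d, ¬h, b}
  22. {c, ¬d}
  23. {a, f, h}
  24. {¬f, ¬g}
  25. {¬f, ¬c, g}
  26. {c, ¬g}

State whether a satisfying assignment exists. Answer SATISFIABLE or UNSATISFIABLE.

c = True:
  propagation gives h=False, f=False, b=False, a=True; an empty clause results — contradiction.
c = False:
  propagation gives a=True, f=True, d=True; an empty clause results — contradiction.
Every branch closes, so no satisfying assignment exists.

UNSATISFIABLE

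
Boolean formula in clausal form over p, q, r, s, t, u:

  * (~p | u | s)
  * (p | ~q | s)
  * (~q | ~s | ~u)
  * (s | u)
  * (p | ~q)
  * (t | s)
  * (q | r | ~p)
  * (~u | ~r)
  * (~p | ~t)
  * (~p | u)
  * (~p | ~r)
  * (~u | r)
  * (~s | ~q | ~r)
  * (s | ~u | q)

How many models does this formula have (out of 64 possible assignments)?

4

The models are:
  p=F q=F r=F s=T t=F u=F
  p=F q=F r=F s=T t=T u=F
  p=F q=F r=T s=T t=F u=F
  p=F q=F r=T s=T t=T u=F
Count: 4.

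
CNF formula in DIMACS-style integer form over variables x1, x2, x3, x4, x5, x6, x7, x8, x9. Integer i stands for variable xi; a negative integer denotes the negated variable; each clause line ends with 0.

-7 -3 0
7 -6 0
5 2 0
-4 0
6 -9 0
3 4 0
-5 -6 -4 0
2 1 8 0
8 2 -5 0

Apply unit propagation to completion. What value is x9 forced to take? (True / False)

False

(~x4) stands alone — x4 = False.
(x4 \/ x3): since x4 = False, the clause reduces to (x3). x3 = True.
In (~x3 \/ ~x7), ~x3 is now false; ~x7 must hold, so x7 = False.
In (x7 \/ ~x6), x7 is now false; ~x6 must hold, so x6 = False.
In (x6 \/ ~x9), x6 is now false; ~x9 must hold, so x9 = False.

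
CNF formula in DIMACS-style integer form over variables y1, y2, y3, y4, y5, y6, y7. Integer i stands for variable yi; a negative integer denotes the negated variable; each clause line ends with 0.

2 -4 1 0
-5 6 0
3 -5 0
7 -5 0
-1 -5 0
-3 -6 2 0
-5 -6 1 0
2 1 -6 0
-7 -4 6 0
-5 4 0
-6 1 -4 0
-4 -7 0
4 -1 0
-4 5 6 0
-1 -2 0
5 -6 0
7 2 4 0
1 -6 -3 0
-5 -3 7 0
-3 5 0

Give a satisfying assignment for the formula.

y1=0, y2=0, y3=0, y4=0, y5=0, y6=0, y7=1

Set y1 = False and propagate.
The remaining clauses are satisfied by y2 = False, y3 = False, y4 = False, y5 = False, y6 = False, y7 = True.
Every clause has at least one true literal under this assignment.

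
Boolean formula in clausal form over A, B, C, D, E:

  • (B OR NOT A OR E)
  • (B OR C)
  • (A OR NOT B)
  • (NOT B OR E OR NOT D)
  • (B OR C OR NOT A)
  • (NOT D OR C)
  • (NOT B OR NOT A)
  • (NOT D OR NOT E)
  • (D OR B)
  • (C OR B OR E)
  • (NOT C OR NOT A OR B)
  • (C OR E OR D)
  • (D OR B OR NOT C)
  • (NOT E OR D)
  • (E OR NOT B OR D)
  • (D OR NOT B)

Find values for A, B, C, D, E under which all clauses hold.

Try A = False.
  then B is forced to False.
  then C is forced to True.
  then D is forced to True.
  then E is forced to False.

A=0  B=0  C=1  D=1  E=0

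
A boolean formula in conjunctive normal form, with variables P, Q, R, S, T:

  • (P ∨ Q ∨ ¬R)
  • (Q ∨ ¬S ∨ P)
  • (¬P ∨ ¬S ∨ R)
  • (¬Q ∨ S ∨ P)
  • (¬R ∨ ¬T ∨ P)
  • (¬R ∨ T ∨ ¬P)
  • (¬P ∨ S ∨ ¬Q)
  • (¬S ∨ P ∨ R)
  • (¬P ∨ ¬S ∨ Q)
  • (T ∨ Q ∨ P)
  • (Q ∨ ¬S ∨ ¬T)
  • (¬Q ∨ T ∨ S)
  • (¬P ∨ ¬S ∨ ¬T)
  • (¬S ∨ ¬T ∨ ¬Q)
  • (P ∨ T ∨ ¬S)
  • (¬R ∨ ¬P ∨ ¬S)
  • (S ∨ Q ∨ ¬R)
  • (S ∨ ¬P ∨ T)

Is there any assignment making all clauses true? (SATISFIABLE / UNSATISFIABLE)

SATISFIABLE

Set P = True and propagate.
Branch on Q: take Q = False.
  then S is forced to False.
  then R is forced to False.
  then T is forced to True.
So P=True  Q=False  R=False  S=False  T=True is a satisfying assignment.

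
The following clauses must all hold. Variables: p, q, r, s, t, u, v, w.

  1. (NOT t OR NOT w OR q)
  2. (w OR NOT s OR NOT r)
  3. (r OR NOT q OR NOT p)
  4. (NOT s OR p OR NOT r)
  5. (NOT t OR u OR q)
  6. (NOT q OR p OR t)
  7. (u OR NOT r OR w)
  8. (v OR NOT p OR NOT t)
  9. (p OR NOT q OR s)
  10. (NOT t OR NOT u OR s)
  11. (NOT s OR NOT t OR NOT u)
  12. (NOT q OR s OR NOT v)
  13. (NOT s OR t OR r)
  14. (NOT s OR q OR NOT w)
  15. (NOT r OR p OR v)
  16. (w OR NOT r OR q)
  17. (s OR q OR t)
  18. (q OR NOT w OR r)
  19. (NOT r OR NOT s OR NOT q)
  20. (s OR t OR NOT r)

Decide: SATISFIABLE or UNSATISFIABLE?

Try p = False.
For the remaining variables, q = True, r = False, s = True, t = True, u = False, v = True, w = False works.
Every clause has at least one true literal under this assignment.
So p=False  q=True  r=False  s=True  t=True  u=False  v=True  w=False is a satisfying assignment.

SATISFIABLE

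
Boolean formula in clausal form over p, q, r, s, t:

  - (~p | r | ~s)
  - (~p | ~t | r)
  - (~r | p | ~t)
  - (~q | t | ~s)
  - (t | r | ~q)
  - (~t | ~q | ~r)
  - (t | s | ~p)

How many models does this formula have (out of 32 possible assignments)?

12

Split on t, then r.
  t=1, r=1: remaining (p,q,s) ∈ {(1,0,0); (1,0,1)} — 2.
  t=1, r=0: remaining (p,q,s) ∈ {(0,0,0); (0,0,1); (0,1,0); (0,1,1)} — 4.
  t=0, r=1: remaining (p,q,s) ∈ {(0,0,0); (0,0,1); (0,1,0); (1,0,1)} — 4.
  t=0, r=0: remaining (p,q,s) ∈ {(0,0,0); (0,0,1)} — 2.
Total: 2 + 4 + 4 + 2 = 12.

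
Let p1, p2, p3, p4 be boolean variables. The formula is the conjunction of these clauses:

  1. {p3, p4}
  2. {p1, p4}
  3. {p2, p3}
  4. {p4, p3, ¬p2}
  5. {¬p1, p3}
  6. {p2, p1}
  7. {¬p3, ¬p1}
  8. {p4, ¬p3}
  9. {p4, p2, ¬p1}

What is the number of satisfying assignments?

2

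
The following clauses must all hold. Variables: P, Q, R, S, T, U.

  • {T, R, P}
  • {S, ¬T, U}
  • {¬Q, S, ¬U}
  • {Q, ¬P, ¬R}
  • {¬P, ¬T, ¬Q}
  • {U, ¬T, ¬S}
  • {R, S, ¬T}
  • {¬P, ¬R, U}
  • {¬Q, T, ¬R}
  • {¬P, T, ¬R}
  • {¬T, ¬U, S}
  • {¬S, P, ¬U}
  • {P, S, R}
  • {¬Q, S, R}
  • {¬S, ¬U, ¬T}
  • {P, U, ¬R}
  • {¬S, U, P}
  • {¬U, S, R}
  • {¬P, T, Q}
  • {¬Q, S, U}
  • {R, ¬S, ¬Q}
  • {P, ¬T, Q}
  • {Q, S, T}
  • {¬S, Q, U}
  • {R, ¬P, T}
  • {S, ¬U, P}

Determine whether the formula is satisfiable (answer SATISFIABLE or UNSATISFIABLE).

UNSATISFIABLE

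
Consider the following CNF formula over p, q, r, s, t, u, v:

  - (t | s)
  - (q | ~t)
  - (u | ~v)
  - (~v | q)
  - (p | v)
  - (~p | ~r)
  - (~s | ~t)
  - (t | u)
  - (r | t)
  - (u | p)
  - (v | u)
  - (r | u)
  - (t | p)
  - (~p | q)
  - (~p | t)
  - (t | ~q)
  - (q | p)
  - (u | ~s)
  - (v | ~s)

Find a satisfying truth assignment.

u occurs only positively in the remaining clauses — set u = True.
Try p = True.
  then r is forced to False.
  then t is forced to True.
  then q is forced to True.
  then s is forced to False.
v is now unconstrained; take v = True.
Check each clause:
  1. (s | t) — t is true.
  2. (~t | q) — q is true.
  3. (u | ~v) — u is true.
  4. (~v | q) — q is true.
  5. (p | v) — p is true.
  6. (~p | ~r) — ~r is true.
  7. (~t | ~s) — ~s is true.
  8. (t | u) — t is true.
  9. (r | t) — t is true.
  10. (u | p) — p is true.
  11. (v | u) — u is true.
  12. (u | r) — u is true.
  13. (p | t) — p is true.
  14. (~p | q) — q is true.
  15. (~p | t) — t is true.
  16. (~q | t) — t is true.
  17. (p | q) — p is true.
  18. (u | ~s) — ~s is true.
  19. (~s | v) — ~s is true.

p=True  q=True  r=False  s=False  t=True  u=True  v=True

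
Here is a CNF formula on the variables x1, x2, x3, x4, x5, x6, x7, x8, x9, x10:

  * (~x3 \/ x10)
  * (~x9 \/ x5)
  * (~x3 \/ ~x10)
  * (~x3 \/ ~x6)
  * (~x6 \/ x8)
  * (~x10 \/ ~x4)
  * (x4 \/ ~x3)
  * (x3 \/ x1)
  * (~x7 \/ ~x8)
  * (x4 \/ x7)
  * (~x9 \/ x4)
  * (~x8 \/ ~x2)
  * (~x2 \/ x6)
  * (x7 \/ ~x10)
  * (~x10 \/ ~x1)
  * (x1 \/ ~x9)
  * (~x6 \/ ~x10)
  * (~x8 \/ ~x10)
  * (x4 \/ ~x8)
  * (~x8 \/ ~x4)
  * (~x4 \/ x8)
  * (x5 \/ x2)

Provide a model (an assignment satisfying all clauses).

x1 = T, x2 = F, x3 = F, x4 = F, x5 = T, x6 = F, x7 = T, x8 = F, x9 = F, x10 = F

Check each clause:
  1. (~x3 \/ x10) — ~x3 is true.
  2. (~x9 \/ x5) — x5 is true.
  3. (~x3 \/ ~x10) — ~x3 is true.
  4. (~x6 \/ ~x3) — ~x6 is true.
  5. (~x6 \/ x8) — ~x6 is true.
  6. (~x10 \/ ~x4) — ~x4 is true.
  7. (x4 \/ ~x3) — ~x3 is true.
  8. (x3 \/ x1) — x1 is true.
  9. (~x7 \/ ~x8) — ~x8 is true.
  10. (x7 \/ x4) — x7 is true.
  11. (x4 \/ ~x9) — ~x9 is true.
  12. (~x2 \/ ~x8) — ~x8 is true.
  13. (~x2 \/ x6) — ~x2 is true.
  14. (x7 \/ ~x10) — ~x10 is true.
  15. (~x1 \/ ~x10) — ~x10 is true.
  16. (~x9 \/ x1) — x1 is true.
  17. (~x6 \/ ~x10) — ~x6 is true.
  18. (~x10 \/ ~x8) — ~x8 is true.
  19. (x4 \/ ~x8) — ~x8 is true.
  20. (~x8 \/ ~x4) — ~x8 is true.
  21. (~x4 \/ x8) — ~x4 is true.
  22. (x2 \/ x5) — x5 is true.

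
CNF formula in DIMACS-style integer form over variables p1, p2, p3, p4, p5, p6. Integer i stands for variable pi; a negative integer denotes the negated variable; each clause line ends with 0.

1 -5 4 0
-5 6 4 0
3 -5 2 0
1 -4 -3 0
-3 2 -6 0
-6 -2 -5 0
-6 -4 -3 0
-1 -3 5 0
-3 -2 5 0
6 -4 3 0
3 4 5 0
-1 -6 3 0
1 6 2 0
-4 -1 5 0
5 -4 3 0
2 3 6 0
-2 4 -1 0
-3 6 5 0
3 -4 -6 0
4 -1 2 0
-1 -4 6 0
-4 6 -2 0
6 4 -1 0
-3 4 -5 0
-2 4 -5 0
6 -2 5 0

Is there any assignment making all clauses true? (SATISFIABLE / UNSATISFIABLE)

p4 = True:
  p3 = True:
    propagation gives p1=True, p6=False; an empty clause results — contradiction.
  p3 = False:
    propagation gives p6=True; an empty clause results — contradiction.
p4 = False:
  p5 = True:
    propagation gives p1=True, p6=True, p2=False; an empty clause results — contradiction.
  p5 = False:
    propagation gives p3=True, p1=False, p2=False, p6=False; an empty clause results — contradiction.
Every branch closes, so no satisfying assignment exists.

UNSATISFIABLE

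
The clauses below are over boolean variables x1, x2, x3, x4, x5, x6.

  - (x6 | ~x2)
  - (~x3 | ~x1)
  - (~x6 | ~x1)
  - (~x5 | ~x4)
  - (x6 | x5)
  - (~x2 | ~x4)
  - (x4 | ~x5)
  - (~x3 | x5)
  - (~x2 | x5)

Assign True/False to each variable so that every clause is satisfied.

Pure literal: x1 appears only negated; assign x1 = False.
x2 occurs only negated in the remaining clauses — set x2 = False.
Try x3 = False.
The remaining clauses are satisfied by x4 = True, x5 = False, x6 = True.

x1 = 0, x2 = 0, x3 = 0, x4 = 1, x5 = 0, x6 = 1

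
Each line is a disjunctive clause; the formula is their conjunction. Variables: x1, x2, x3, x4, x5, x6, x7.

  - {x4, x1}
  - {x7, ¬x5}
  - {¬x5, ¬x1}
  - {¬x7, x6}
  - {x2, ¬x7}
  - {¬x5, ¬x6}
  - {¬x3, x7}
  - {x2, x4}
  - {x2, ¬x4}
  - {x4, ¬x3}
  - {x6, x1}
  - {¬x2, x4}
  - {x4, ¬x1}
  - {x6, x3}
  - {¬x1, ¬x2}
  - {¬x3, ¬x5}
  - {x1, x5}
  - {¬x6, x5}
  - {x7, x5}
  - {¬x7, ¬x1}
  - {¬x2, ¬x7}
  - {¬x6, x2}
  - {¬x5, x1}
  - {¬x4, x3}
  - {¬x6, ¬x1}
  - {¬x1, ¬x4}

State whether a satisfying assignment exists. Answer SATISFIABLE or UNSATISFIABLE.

x1 = True:
  propagation gives x5=False, x4=True; an empty clause results — contradiction.
x1 = False:
  propagation gives x4=True, x2=True, x6=True, x5=False; an empty clause results — contradiction.
Every branch closes, so no satisfying assignment exists.

UNSATISFIABLE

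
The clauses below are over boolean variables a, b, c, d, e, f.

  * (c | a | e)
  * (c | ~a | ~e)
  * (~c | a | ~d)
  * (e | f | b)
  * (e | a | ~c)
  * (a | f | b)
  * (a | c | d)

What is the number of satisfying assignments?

Case analysis on a and c:
  a=T, c=T: d free; 7 ways for (b,e,f) × 2^1 = 14.
  a=T, c=F: d free; 3 ways for (b,e,f) × 2^1 = 6.
  a=F, c=T: remaining (b,d,e,f) ∈ {(F,F,T,T); (T,F,T,F); (T,F,T,T)} — 3.
  a=F, c=F: remaining (b,d,e,f) ∈ {(F,T,T,T); (T,T,T,F); (T,T,T,T)} — 3.
Total: 14 + 6 + 3 + 3 = 26.

26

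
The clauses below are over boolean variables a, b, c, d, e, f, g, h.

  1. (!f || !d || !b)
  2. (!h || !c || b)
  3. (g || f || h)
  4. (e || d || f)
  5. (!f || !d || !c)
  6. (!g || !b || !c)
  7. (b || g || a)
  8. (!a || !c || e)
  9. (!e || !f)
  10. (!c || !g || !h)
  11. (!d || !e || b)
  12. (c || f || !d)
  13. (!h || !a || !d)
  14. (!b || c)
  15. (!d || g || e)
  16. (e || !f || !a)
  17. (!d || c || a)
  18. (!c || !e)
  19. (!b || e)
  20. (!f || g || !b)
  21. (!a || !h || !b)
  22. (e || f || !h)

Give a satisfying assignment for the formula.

a=False  b=False  c=False  d=False  e=True  f=False  g=True  h=True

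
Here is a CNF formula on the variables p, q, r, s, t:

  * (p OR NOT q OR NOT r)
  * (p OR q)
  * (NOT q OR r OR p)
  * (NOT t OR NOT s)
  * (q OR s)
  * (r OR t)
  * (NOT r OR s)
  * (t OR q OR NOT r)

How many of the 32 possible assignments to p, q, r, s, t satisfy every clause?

The models are:
  p=T q=T r=F s=F t=T
  p=T q=T r=T s=T t=F
Count: 2.

2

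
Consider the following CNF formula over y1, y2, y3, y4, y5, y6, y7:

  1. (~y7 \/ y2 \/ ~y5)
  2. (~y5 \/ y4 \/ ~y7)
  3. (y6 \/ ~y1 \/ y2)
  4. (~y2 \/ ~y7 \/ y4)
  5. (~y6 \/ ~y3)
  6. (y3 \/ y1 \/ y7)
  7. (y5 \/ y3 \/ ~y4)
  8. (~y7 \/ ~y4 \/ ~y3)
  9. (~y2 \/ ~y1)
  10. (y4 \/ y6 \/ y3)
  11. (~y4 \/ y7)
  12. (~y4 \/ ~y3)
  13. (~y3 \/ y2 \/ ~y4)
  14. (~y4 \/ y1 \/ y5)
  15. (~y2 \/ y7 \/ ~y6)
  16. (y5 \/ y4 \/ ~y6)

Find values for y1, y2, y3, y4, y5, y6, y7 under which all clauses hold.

y1=0, y2=0, y3=1, y4=0, y5=1, y6=0, y7=0

Try y1 = False.
Set y2 = False and propagate.
Set y3 = True and propagate.
  then y6 is forced to False.
  then y4 is forced to False.
For the remaining variables, y5 = True, y7 = False works.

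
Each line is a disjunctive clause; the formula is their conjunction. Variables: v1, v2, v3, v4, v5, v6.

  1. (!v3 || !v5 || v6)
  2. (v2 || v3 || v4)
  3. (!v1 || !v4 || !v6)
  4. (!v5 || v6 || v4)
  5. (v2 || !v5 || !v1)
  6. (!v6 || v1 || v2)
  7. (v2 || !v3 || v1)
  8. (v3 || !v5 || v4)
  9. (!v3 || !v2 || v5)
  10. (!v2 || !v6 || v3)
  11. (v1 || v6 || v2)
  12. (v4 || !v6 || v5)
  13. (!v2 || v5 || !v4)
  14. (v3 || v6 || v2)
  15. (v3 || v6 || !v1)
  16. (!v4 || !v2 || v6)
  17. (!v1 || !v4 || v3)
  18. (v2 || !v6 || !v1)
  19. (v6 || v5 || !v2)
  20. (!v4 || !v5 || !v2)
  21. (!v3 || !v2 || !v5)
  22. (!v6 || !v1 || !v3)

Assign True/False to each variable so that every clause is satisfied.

v1=True, v2=False, v3=True, v4=True, v5=False, v6=False

Check each clause:
  1. (!v5 || v6 || !v3) — !v5 is true.
  2. (v2 || v3 || v4) — v3 is true.
  3. (!v1 || !v4 || !v6) — !v6 is true.
  4. (!v5 || v4 || v6) — !v5 is true.
  5. (!v5 || !v1 || v2) — !v5 is true.
  6. (v1 || v2 || !v6) — v1 is true.
  7. (v2 || v1 || !v3) — v1 is true.
  8. (v3 || !v5 || v4) — v3 is true.
  9. (!v2 || !v3 || v5) — !v2 is true.
  10. (v3 || !v2 || !v6) — !v6 is true.
  11. (v1 || v2 || v6) — v1 is true.
  12. (v4 || v5 || !v6) — !v6 is true.
  13. (!v2 || !v4 || v5) — !v2 is true.
  14. (v2 || v3 || v6) — v3 is true.
  15. (!v1 || v6 || v3) — v3 is true.
  16. (!v4 || !v2 || v6) — !v2 is true.
  17. (!v4 || !v1 || v3) — v3 is true.
  18. (!v1 || !v6 || v2) — !v6 is true.
  19. (!v2 || v6 || v5) — !v2 is true.
  20. (!v5 || !v4 || !v2) — !v5 is true.
  21. (!v2 || !v3 || !v5) — !v5 is true.
  22. (!v3 || !v6 || !v1) — !v6 is true.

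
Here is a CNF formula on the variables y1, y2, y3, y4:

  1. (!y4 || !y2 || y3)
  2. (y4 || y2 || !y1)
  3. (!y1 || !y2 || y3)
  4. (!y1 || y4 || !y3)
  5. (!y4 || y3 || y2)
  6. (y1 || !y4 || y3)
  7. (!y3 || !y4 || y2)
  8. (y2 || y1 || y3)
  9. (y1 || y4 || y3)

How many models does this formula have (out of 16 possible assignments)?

4

The models are:
  y1=0 y2=0 y3=1 y4=0
  y1=0 y2=1 y3=1 y4=0
  y1=0 y2=1 y3=1 y4=1
  y1=1 y2=1 y3=1 y4=1
That's 4 in total.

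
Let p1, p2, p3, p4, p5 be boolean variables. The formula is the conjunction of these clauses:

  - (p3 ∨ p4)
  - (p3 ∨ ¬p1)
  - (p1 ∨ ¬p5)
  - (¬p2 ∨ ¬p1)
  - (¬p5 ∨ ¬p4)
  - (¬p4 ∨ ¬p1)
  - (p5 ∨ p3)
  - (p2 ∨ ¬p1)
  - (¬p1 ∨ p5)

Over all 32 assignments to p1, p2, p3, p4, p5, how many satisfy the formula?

4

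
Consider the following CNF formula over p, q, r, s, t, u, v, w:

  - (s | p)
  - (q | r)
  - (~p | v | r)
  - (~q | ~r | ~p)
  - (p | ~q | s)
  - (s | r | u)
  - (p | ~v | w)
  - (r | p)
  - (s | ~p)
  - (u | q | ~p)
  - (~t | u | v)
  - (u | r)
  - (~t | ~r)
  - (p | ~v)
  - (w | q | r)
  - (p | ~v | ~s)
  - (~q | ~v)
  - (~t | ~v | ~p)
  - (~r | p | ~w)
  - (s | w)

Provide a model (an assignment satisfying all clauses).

Pure literal: t appears only negated; assign t = False.
Branch on p: take p = False.
  then s is forced to True.
  then r is forced to True.
  then v is forced to False.
  then w is forced to False.
q, u are now unconstrained; take q = False, u = False.

p=F  q=F  r=T  s=T  t=F  u=F  v=F  w=F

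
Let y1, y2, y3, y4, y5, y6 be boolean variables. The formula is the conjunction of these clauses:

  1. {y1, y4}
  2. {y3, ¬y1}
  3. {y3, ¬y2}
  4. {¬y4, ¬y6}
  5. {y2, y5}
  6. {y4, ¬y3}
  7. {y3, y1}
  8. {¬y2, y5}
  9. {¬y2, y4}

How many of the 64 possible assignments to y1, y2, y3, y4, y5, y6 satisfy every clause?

4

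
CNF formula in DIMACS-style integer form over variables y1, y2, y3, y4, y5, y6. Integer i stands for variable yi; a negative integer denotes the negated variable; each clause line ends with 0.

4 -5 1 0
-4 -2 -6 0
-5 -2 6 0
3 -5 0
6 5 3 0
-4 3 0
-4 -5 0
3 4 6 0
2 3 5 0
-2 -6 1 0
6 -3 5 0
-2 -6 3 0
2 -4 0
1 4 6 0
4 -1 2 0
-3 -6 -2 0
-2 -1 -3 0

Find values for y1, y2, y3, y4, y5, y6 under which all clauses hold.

y1=F  y2=F  y3=T  y4=F  y5=F  y6=T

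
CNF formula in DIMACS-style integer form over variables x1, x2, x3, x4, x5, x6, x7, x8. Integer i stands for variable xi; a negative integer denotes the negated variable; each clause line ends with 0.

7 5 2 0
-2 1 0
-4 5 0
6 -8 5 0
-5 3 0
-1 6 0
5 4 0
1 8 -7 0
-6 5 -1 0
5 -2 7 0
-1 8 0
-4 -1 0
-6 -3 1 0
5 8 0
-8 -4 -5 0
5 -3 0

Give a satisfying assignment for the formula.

Set x1 = False and propagate.
  then x2 is forced to False.
The remaining clauses are satisfied by x3 = True, x4 = True, x5 = True, x6 = False, x7 = False, x8 = False.
Every clause has at least one true literal under this assignment.
Check each clause:
  1. (x2 OR x7 OR x5) — x5 is true.
  2. (NOT x2 OR x1) — NOT x2 is true.
  3. (x5 OR NOT x4) — x5 is true.
  4. (x6 OR x5 OR NOT x8) — NOT x8 is true.
  5. (x3 OR NOT x5) — x3 is true.
  6. (x6 OR NOT x1) — NOT x1 is true.
  7. (x5 OR x4) — x4 is true.
  8. (NOT x7 OR x1 OR x8) — NOT x7 is true.
  9. (NOT x6 OR x5 OR NOT x1) — NOT x6 is true.
  10. (x7 OR x5 OR NOT x2) — x5 is true.
  11. (NOT x1 OR x8) — NOT x1 is true.
  12. (NOT x4 OR NOT x1) — NOT x1 is true.
  13. (NOT x6 OR x1 OR NOT x3) — NOT x6 is true.
  14. (x5 OR x8) — x5 is true.
  15. (NOT x8 OR NOT x4 OR NOT x5) — NOT x8 is true.
  16. (x5 OR NOT x3) — x5 is true.

x1=F, x2=F, x3=T, x4=T, x5=T, x6=F, x7=F, x8=F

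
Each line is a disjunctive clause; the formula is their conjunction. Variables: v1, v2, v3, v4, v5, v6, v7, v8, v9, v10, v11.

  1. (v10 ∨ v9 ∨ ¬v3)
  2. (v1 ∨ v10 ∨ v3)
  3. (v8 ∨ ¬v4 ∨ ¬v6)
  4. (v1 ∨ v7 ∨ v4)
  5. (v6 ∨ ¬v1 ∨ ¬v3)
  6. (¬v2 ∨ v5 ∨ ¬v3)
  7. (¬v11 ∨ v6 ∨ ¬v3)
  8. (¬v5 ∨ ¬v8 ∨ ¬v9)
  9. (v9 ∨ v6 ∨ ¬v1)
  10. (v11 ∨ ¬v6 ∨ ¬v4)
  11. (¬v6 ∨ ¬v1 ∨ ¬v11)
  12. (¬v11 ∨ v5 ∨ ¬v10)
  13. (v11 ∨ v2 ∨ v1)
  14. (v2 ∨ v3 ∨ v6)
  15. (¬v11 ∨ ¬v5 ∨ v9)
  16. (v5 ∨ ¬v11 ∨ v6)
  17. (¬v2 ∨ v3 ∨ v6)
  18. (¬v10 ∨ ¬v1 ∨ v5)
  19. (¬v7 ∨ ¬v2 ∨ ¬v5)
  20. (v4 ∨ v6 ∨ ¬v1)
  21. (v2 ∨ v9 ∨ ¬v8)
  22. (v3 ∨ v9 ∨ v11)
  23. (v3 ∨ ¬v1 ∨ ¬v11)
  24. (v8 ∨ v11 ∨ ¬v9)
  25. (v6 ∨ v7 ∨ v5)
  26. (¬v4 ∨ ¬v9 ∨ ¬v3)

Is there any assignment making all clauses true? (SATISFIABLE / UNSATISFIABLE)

SATISFIABLE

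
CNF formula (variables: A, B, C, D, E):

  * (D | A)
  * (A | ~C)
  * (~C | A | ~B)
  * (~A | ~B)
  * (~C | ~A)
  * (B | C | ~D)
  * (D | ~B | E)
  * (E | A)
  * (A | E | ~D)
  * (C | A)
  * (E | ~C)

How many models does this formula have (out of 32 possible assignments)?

2

The models are:
  A=T B=F C=F D=F E=F
  A=T B=F C=F D=F E=T
Count: 2.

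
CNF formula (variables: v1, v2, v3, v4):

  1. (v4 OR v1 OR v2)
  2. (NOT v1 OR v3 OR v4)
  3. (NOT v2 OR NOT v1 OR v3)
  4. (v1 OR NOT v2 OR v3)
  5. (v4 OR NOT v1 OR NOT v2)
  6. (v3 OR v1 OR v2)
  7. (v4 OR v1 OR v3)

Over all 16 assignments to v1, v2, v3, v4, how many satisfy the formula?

Satisfying assignments:
  v1=0 v2=0 v3=1 v4=1
  v1=0 v2=1 v3=1 v4=0
  v1=0 v2=1 v3=1 v4=1
  v1=1 v2=0 v3=0 v4=1
  v1=1 v2=0 v3=1 v4=0
  v1=1 v2=0 v3=1 v4=1
  v1=1 v2=1 v3=1 v4=1
That's 7 in total.

7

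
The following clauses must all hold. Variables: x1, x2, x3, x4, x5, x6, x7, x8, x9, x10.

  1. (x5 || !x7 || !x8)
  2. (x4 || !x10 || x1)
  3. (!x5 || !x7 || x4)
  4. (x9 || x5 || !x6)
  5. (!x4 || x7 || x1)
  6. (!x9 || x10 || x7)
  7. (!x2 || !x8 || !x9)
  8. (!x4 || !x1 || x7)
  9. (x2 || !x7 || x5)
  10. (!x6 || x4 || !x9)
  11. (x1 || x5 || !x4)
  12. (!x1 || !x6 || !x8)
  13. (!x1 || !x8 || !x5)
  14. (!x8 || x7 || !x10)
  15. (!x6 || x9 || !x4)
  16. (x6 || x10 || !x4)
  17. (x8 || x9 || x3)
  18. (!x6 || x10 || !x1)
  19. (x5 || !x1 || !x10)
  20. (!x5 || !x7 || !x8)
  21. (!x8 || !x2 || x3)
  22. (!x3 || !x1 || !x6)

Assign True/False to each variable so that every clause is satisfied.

x1 = F  x2 = F  x3 = F  x4 = F  x5 = T  x6 = T  x7 = F  x8 = T  x9 = F  x10 = F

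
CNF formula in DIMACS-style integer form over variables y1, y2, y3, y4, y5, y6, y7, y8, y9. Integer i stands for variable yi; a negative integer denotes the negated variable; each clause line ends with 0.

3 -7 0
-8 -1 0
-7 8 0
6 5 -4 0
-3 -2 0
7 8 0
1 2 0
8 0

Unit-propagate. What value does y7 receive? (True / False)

False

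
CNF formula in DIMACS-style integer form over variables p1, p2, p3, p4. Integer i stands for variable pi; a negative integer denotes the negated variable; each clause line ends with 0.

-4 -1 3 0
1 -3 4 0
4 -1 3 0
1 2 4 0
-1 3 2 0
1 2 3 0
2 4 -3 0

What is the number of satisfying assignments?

Split on p1, then p3.
  p1=T, p3=T: remaining (p2,p4) ∈ {(F,T); (T,F); (T,T)} — 3.
  p1=T, p3=F: a clause becomes empty — 0.
  p1=F, p3=T: remaining (p2,p4) ∈ {(F,T); (T,T)} — 2.
  p1=F, p3=F: remaining (p2,p4) ∈ {(T,F); (T,T)} — 2.
Total: 3 + 0 + 2 + 2 = 7.

7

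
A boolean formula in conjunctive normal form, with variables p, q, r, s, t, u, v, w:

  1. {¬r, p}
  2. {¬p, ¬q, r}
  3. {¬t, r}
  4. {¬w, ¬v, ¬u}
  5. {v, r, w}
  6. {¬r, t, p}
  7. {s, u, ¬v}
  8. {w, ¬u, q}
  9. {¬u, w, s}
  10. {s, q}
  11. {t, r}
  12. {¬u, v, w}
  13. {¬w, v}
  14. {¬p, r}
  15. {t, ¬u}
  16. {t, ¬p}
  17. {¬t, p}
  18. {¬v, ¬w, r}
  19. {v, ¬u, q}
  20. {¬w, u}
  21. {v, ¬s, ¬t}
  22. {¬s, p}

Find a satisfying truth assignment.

p=T  q=T  r=T  s=T  t=T  u=F  v=T  w=F

Check each clause:
  1. {¬r, p} — p is true.
  2. {r, ¬p, ¬q} — r is true.
  3. {¬t, r} — r is true.
  4. {¬v, ¬w, ¬u} — ¬w is true.
  5. {v, r, w} — r is true.
  6. {¬r, t, p} — p is true.
  7. {s, ¬v, u} — s is true.
  8. {q, w, ¬u} — ¬u is true.
  9. {w, s, ¬u} — ¬u is true.
  10. {q, s} — q is true.
  11. {t, r} — r is true.
  12. {w, v, ¬u} — ¬u is true.
  13. {v, ¬w} — ¬w is true.
  14. {¬p, r} — r is true.
  15. {¬u, t} — ¬u is true.
  16. {¬p, t} — t is true.
  17. {¬t, p} — p is true.
  18. {¬w, ¬v, r} — ¬w is true.
  19. {¬u, v, q} — ¬u is true.
  20. {u, ¬w} — ¬w is true.
  21. {¬t, ¬s, v} — v is true.
  22. {¬s, p} — p is true.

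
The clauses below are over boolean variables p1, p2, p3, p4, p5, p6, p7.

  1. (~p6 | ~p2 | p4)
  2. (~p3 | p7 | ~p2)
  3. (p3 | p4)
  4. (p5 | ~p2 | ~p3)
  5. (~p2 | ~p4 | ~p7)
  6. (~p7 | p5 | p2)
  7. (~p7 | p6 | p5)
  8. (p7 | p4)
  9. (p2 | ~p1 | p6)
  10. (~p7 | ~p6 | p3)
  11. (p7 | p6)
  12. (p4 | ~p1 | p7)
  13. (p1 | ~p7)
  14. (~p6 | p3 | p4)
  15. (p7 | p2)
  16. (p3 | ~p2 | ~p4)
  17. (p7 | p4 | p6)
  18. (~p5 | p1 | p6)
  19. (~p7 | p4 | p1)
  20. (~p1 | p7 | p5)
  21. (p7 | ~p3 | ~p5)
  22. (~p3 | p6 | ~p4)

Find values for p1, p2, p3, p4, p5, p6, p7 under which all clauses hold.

p1=True, p2=True, p3=True, p4=False, p5=True, p6=False, p7=True

Try p1 = True.
For the remaining variables, p2 = True, p3 = True, p4 = False, p5 = True, p6 = False, p7 = True works.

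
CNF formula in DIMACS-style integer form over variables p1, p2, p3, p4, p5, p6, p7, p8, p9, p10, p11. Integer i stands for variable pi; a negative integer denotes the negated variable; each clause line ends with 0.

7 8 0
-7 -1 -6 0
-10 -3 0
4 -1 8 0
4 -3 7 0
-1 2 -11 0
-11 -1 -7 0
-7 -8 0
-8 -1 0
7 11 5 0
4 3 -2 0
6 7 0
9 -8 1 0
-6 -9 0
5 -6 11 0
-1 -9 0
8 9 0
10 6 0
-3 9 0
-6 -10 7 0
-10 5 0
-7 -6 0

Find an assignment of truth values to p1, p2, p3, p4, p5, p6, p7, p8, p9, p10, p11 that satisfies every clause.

p1=F, p2=F, p3=F, p4=T, p5=T, p6=F, p7=T, p8=F, p9=T, p10=T, p11=F

Pure literal: p4 appears only positively; assign p4 = True.
Pure literal: p5 appears only positively; assign p5 = True.
Branch on p1: take p1 = False.
For the remaining variables, p2 = False, p3 = False, p6 = False, p7 = True, p8 = False, p9 = True, p10 = True, p11 = False works.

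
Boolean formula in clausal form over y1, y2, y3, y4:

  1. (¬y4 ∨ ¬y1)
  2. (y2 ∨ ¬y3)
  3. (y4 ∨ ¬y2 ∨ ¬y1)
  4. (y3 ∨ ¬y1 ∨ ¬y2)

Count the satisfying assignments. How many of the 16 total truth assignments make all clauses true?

7

The models are:
  y1=0 y2=0 y3=0 y4=0
  y1=0 y2=0 y3=0 y4=1
  y1=0 y2=1 y3=0 y4=0
  y1=0 y2=1 y3=0 y4=1
  y1=0 y2=1 y3=1 y4=0
  y1=0 y2=1 y3=1 y4=1
  y1=1 y2=0 y3=0 y4=0
Count: 7.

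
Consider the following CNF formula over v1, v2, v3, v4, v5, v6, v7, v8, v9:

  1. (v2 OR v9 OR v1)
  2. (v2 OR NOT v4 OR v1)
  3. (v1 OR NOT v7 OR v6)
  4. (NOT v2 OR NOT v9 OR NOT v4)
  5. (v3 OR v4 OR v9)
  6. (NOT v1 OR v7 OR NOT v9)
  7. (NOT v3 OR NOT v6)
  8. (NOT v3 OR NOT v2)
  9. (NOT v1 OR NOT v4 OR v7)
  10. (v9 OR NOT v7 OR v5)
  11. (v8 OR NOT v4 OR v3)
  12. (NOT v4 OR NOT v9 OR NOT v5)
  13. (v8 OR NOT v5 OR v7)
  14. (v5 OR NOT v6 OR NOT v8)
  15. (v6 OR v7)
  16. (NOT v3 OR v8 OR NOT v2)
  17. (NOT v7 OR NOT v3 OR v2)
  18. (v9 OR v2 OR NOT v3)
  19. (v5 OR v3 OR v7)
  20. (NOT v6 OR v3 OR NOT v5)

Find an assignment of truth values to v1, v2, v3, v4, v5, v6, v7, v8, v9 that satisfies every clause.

v1=1, v2=1, v3=0, v4=0, v5=1, v6=0, v7=1, v8=0, v9=1

Try v1 = True.
For the remaining variables, v2 = True, v3 = False, v4 = False, v5 = True, v6 = False, v7 = True, v8 = False, v9 = True works.
Check each clause:
  1. (v1 OR v2 OR v9) — v9 is true.
  2. (v1 OR v2 OR NOT v4) — v1 is true.
  3. (v1 OR NOT v7 OR v6) — v1 is true.
  4. (NOT v9 OR NOT v2 OR NOT v4) — NOT v4 is true.
  5. (v3 OR v9 OR v4) — v9 is true.
  6. (NOT v9 OR v7 OR NOT v1) — v7 is true.
  7. (NOT v6 OR NOT v3) — NOT v6 is true.
  8. (NOT v3 OR NOT v2) — NOT v3 is true.
  9. (NOT v1 OR NOT v4 OR v7) — NOT v4 is true.
  10. (v5 OR NOT v7 OR v9) — v9 is true.
  11. (NOT v4 OR v3 OR v8) — NOT v4 is true.
  12. (NOT v9 OR NOT v4 OR NOT v5) — NOT v4 is true.
  13. (NOT v5 OR v7 OR v8) — v7 is true.
  14. (v5 OR NOT v8 OR NOT v6) — NOT v8 is true.
  15. (v7 OR v6) — v7 is true.
  16. (v8 OR NOT v2 OR NOT v3) — NOT v3 is true.
  17. (v2 OR NOT v7 OR NOT v3) — v2 is true.
  18. (NOT v3 OR v2 OR v9) — v9 is true.
  19. (v3 OR v5 OR v7) — v5 is true.
  20. (NOT v6 OR v3 OR NOT v5) — NOT v6 is true.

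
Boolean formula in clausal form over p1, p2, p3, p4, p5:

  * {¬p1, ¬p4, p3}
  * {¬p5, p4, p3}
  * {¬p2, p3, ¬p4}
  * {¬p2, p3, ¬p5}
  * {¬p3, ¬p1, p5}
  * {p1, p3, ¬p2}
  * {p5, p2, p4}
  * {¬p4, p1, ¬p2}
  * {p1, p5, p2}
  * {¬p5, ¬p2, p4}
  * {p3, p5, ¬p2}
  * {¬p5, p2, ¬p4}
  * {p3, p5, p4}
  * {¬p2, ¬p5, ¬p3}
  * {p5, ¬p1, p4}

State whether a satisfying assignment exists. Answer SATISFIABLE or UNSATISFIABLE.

SATISFIABLE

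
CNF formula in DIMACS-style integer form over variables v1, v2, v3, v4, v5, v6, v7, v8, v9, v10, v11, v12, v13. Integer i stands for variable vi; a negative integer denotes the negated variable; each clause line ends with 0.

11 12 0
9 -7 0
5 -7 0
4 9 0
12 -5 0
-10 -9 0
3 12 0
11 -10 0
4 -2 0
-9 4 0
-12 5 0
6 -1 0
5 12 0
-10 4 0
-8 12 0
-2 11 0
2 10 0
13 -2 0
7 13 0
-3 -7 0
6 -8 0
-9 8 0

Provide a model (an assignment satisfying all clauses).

v1=T, v2=F, v3=F, v4=T, v5=T, v6=T, v7=F, v8=T, v9=F, v10=T, v11=T, v12=T, v13=T

Pure literal: v4 appears only positively; assign v4 = True.
v6 occurs only positively in the remaining clauses — set v6 = True.
Set v2 = False and propagate.
  then v10 is forced to True.
  then v9 is forced to False.
  then v7 is forced to False.
  then v11 is forced to True.
  then v13 is forced to True.
Set v3 = False and propagate.
  then v12 is forced to True.
  then v5 is forced to True.
v1, v8 are now unconstrained; take v1 = True, v8 = True.
Every clause has at least one true literal under this assignment.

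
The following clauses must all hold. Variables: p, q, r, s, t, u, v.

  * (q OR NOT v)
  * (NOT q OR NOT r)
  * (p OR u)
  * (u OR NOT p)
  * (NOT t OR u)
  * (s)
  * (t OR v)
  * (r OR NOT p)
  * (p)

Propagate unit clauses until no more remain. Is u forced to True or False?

Unit clause (s) sets s = True.
(p) is a unit clause: p = True.
(NOT p OR u) with p = True leaves only u, so u = True.

True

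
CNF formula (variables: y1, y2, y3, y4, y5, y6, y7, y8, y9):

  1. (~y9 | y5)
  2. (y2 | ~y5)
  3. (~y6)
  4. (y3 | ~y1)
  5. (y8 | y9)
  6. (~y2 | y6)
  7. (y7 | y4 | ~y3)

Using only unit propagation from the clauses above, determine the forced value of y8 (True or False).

True

Unit clause (~y6) sets y6 = False.
In (~y2 | y6), y6 is now false; ~y2 must hold, so y2 = False.
In (y2 | ~y5), y2 is now false; ~y5 must hold, so y5 = False.
(~y9 | y5) with y5 = False leaves only ~y9, so y9 = False.
From (y9 | y8) and y9 = False: y8 = True.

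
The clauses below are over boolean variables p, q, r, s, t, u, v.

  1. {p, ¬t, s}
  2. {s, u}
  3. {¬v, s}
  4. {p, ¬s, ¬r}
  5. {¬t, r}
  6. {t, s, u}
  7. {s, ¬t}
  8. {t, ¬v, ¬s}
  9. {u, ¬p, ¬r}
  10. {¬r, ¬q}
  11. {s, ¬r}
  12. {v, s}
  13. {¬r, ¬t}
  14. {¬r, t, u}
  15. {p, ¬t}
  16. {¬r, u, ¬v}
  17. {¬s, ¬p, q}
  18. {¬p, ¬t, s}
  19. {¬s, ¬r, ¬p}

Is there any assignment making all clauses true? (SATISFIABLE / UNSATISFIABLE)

Set p = True and propagate.
Try q = True.
  then r is forced to False.
  then t is forced to False.
Try s = True.
  then v is forced to False.
u is now unconstrained; take u = False.
Every clause has at least one true literal under this assignment.
So p=1, q=1, r=0, s=1, t=0, u=0, v=0 is a satisfying assignment.

SATISFIABLE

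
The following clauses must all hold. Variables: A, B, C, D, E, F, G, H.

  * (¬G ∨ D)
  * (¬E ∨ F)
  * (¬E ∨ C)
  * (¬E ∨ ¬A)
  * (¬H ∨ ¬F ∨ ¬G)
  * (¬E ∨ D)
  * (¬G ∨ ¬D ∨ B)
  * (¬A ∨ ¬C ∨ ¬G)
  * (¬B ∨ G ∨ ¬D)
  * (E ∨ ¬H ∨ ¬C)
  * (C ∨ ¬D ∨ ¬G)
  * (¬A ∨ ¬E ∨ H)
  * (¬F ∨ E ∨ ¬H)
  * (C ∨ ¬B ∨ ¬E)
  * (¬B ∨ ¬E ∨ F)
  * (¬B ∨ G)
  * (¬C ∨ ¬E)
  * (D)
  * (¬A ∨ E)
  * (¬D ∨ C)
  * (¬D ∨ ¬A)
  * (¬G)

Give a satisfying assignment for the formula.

A=F, B=F, C=T, D=T, E=F, F=T, G=F, H=F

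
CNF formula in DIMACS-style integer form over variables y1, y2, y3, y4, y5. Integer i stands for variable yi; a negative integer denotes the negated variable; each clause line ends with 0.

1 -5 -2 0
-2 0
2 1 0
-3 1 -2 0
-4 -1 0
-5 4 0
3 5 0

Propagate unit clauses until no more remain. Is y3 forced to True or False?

Unit clause (~y2) sets y2 = False.
(y2 \/ y1) with y2 = False leaves only y1, so y1 = True.
(~y1 \/ ~y4) with y1 = True leaves only ~y4, so y4 = False.
(y4 \/ ~y5): since y4 = False, the clause reduces to (~y5). y5 = False.
(y3 \/ y5) with y5 = False leaves only y3, so y3 = True.

True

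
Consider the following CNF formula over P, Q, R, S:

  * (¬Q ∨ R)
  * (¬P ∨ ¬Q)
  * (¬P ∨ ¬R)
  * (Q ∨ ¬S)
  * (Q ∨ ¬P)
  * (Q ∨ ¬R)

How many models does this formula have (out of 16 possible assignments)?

3

The models are:
  P=F Q=F R=F S=F
  P=F Q=T R=T S=F
  P=F Q=T R=T S=T
That's 3 in total.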